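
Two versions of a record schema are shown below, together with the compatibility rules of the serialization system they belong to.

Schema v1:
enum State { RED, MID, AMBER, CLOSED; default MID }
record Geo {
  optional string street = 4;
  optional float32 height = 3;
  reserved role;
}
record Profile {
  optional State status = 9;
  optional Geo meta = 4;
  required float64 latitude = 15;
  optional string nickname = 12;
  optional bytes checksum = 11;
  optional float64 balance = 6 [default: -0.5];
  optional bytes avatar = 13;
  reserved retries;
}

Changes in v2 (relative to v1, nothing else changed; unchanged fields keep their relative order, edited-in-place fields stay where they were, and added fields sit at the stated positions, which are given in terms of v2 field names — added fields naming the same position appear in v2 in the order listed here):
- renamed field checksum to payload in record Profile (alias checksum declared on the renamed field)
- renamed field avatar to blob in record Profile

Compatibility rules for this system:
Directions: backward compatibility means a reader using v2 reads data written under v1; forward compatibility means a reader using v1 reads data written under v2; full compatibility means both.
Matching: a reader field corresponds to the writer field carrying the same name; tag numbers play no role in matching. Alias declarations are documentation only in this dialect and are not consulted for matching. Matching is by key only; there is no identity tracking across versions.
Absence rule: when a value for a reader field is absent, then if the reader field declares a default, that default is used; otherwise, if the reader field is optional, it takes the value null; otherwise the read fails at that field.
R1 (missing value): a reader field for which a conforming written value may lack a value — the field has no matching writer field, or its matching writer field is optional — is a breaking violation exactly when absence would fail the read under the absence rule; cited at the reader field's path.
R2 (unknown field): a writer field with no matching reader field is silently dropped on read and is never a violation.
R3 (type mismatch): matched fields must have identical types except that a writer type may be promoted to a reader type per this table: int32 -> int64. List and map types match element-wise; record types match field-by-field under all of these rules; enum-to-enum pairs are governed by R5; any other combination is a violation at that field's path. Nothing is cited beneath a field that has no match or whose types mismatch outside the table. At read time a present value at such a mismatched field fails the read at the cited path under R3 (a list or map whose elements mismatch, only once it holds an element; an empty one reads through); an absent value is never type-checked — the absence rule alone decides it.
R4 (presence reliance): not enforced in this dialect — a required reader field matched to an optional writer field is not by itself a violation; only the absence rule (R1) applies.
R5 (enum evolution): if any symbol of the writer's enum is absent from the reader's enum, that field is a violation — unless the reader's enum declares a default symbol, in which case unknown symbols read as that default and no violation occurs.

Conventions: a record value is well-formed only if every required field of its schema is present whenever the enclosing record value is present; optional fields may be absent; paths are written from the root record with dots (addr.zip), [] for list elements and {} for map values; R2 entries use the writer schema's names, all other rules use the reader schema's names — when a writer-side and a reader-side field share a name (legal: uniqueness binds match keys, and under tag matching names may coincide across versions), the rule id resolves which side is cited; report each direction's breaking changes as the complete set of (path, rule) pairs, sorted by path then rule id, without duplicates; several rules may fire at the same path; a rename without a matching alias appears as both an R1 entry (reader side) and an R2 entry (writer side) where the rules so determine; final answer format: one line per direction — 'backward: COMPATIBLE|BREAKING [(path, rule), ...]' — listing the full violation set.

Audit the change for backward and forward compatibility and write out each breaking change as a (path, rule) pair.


backward: COMPATIBLE []; forward: COMPATIBLE []

in Profile below, arrows point writer -> reader
checking backward for Profile: reader v2 against writer v1:
  State -> State, writer optional: status aligns to status
  Geo -> Geo, writer optional: meta aligns to meta
  float64 -> float64, writer required: latitude aligns to latitude
  string -> string, writer optional: nickname aligns to nickname
  payload has no writer counterpart
  float64 -> float64, writer optional: balance aligns to balance
  blob has no writer counterpart
  writer field checksum has no reader counterpart
  writer field avatar has no reader counterpart
  string -> string, writer optional: meta.street aligns to meta.street
  float32 -> float32, writer optional: meta.height aligns to meta.height
  => backward verdict for Profile: COMPATIBLE, no violations
checking forward for Profile: reader v1 against writer v2:
  State -> State, writer optional: status aligns to status
  Geo -> Geo, writer optional: meta aligns to meta
  float64 -> float64, writer required: latitude aligns to latitude
  string -> string, writer optional: nickname aligns to nickname
  checksum has no writer counterpart
  float64 -> float64, writer optional: balance aligns to balance
  avatar has no writer counterpart
  writer field payload has no reader counterpart
  writer field blob has no reader counterpart
  string -> string, writer optional: meta.street aligns to meta.street
  float32 -> float32, writer optional: meta.height aligns to meta.height
  => forward verdict for Profile: COMPATIBLE, no violations


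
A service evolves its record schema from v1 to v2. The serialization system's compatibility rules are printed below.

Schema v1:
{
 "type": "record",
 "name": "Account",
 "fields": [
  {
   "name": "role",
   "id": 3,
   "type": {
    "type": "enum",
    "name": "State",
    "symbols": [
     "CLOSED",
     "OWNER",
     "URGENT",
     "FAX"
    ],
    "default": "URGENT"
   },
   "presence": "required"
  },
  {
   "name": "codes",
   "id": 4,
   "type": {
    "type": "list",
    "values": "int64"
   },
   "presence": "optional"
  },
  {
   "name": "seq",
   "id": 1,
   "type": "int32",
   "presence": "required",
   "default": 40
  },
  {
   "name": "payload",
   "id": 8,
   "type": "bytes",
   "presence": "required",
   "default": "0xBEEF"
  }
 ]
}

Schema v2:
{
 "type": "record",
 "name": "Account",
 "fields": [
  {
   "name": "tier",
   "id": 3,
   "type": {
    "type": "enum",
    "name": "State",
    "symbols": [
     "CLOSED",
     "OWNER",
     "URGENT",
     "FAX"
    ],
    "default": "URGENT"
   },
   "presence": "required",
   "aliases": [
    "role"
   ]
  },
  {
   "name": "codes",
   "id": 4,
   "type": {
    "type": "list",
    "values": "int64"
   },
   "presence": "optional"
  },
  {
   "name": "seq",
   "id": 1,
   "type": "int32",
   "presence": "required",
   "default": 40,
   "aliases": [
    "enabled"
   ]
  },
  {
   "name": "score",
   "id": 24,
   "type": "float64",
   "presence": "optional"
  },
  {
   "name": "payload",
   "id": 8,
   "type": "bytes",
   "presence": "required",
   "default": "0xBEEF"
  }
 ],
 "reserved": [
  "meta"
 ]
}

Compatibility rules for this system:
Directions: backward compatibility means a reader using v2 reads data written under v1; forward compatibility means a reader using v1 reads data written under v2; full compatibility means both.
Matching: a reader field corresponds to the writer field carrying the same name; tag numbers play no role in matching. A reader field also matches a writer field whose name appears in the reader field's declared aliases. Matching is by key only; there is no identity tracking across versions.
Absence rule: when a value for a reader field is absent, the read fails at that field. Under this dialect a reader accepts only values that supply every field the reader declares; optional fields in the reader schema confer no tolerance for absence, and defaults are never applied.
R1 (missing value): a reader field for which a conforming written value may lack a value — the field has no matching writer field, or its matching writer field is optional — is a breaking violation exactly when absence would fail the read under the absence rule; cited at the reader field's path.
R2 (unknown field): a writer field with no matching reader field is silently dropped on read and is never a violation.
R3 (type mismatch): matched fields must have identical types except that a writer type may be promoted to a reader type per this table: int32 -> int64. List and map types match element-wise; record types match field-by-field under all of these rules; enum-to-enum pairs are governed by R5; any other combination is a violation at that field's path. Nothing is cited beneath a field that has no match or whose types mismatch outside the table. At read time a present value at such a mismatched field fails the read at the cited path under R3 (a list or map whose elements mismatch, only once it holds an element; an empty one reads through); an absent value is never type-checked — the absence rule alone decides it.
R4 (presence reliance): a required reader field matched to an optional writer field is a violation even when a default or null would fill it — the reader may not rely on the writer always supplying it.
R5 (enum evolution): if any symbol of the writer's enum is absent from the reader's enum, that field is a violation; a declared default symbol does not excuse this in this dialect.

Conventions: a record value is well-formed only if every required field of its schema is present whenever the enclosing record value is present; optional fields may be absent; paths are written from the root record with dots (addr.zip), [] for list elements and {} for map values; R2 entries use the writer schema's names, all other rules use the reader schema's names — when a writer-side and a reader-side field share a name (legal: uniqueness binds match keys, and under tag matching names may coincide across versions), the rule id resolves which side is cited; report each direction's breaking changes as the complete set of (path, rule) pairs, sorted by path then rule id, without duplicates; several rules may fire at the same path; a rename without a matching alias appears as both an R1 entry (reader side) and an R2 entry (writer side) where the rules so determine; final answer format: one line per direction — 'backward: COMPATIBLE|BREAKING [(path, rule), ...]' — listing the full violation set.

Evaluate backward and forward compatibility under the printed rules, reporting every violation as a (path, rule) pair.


in Account below, arrows point writer -> reader
checking backward for Account: reader v2 against writer v1:
  tier: paired with writer role (State -> State; writer required)
  codes: paired with writer codes (list<int64> -> list<int64>; writer optional)
  seq: paired with writer seq (int32 -> int32; writer required)
  no writer field matches reader score
  payload: paired with writer payload (bytes -> bytes; writer required)
  R1 fires at codes
  R1 fires at score
  backward on Account therefore BREAKING (2)
checking forward for Account: reader v1 against writer v2:
  no writer field matches reader role
  codes: paired with writer codes (list<int64> -> list<int64>; writer optional)
  seq: paired with writer seq (int32 -> int32; writer required)
  payload: paired with writer payload (bytes -> bytes; writer required)
  tier (writer side), unknown to reader
  score (writer side), unknown to reader
  R1 fires at codes
  R1 fires at role
  forward on Account therefore BREAKING (2)

backward: BREAKING [(codes, R1), (score, R1)]; forward: BREAKING [(codes, R1), (role, R1)]


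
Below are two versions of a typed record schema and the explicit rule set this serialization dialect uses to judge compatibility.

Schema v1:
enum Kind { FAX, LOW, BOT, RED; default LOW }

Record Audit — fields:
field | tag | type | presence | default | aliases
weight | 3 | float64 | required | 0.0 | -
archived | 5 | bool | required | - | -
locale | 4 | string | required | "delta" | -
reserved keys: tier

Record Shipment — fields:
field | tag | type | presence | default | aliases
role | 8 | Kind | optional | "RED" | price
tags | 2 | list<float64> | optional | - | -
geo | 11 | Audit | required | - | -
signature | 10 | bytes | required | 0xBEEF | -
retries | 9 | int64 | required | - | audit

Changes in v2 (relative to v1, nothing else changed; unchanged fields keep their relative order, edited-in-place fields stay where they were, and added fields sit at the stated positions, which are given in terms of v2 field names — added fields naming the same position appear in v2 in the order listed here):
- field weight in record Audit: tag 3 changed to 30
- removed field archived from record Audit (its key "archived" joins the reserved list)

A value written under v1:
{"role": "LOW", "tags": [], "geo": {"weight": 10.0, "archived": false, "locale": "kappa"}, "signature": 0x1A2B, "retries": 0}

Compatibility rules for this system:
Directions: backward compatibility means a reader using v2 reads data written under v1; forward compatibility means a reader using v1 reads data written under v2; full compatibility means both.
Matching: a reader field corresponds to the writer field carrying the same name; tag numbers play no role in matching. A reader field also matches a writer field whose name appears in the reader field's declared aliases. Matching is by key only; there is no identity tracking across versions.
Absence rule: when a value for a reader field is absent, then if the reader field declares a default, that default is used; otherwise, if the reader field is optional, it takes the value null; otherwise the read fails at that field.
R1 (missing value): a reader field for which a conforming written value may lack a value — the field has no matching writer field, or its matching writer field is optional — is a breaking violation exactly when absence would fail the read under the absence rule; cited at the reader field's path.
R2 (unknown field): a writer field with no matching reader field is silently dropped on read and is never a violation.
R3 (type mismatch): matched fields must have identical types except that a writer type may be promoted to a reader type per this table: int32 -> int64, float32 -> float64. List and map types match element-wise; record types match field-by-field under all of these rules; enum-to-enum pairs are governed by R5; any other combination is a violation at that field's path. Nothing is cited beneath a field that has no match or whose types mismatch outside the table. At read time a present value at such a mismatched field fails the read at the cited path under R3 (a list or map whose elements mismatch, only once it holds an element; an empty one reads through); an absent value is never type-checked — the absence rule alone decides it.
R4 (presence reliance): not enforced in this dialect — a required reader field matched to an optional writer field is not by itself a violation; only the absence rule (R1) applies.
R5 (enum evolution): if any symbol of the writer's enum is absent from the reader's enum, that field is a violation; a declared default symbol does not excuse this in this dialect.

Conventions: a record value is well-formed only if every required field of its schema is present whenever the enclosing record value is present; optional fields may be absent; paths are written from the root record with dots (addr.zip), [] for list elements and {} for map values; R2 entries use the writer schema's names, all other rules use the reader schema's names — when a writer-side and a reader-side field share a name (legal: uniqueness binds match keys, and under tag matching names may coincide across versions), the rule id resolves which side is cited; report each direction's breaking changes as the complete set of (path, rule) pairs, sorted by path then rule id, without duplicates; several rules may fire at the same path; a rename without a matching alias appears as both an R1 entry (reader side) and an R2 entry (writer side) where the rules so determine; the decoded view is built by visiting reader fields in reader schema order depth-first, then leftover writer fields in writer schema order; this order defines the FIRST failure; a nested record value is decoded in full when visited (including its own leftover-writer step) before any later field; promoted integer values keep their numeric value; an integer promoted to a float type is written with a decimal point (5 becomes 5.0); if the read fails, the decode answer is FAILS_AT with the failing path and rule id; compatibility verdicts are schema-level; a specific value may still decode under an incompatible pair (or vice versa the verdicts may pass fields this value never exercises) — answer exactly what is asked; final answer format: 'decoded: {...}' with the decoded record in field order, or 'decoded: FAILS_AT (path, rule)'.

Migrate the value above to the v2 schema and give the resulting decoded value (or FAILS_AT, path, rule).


decoded: {"role": "LOW", "tags": [], "geo": {"weight": 10.0, "locale": "kappa"}, "signature": 0x1A2B, "retries": 0}

each type pair in Shipment: writer, then reader
decode walk for Shipment under reader schema v2:
  role := "LOW"
  tags := []
  geo.weight := 10.0
  geo.locale := "kappa"
  writer geo.archived: unmatched, discarded
  signature := 0x1A2B
  retries := 0
  => decoded: {"role": "LOW", "tags": [], "geo": {"weight": 10.0, "locale": "kappa"}, "signature": 0x1A2B, "retries": 0}
diffs on Shipment not affecting the asked answer:
  field weight in record Audit: tag 3 changed to 30 -> no rule fires on it and the decoded Shipment view is identical with or without it


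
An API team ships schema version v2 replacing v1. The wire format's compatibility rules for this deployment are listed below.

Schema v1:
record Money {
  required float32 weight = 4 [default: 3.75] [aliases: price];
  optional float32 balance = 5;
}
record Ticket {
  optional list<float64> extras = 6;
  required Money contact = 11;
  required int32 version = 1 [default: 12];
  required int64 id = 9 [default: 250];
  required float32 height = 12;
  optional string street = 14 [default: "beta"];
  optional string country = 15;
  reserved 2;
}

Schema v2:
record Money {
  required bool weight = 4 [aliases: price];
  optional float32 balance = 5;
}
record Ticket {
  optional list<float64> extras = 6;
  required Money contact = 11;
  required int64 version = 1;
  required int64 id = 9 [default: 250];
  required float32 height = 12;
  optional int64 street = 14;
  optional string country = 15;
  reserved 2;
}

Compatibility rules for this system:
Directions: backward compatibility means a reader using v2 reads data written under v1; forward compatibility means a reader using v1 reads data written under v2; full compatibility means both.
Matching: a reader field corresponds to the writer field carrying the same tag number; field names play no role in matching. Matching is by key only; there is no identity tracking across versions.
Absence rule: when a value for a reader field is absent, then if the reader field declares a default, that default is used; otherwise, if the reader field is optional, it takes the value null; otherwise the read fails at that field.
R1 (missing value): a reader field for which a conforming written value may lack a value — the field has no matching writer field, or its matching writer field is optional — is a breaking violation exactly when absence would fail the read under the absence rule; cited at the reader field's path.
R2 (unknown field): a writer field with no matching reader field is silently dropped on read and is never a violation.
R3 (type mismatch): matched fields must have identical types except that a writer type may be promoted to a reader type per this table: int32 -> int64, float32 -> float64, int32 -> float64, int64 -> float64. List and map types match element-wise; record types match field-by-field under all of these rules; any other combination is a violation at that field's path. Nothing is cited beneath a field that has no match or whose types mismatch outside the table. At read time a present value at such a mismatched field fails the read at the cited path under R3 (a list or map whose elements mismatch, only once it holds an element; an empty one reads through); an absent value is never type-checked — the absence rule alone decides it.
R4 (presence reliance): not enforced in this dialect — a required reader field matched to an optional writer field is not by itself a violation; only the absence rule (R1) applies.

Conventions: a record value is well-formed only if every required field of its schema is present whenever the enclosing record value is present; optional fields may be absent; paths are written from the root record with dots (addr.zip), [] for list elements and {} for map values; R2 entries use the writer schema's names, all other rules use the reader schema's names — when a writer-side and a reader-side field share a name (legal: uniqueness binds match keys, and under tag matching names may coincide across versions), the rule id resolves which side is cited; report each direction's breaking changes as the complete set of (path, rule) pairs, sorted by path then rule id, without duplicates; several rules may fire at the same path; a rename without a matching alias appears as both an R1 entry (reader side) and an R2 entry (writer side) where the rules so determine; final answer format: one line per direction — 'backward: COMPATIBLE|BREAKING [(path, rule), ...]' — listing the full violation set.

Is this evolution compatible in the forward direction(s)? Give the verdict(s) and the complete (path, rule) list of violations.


forward: BREAKING [(contact.weight, R3), (street, R3), (version, R3)]

in Ticket below, arrows point writer -> reader
forward analysis of Ticket with v1 as reader and v2 as writer:
  extras <- extras (list<float64> -> list<float64>, writer optional)
  contact <- contact (Money -> Money, writer required)
  version <- version (int64 -> int32, writer required)
  id <- id (int64 -> int64, writer required)
  height <- height (float32 -> float32, writer required)
  street <- street (int64 -> string, writer optional)
  country <- country (string -> string, writer optional)
  contact.weight <- contact.weight (bool -> float32, writer required)
  contact.balance <- contact.balance (float32 -> float32, writer optional)
  violation R3 at contact.weight
  violation R3 at street
  violation R3 at version
  forward on Ticket therefore BREAKING (3)


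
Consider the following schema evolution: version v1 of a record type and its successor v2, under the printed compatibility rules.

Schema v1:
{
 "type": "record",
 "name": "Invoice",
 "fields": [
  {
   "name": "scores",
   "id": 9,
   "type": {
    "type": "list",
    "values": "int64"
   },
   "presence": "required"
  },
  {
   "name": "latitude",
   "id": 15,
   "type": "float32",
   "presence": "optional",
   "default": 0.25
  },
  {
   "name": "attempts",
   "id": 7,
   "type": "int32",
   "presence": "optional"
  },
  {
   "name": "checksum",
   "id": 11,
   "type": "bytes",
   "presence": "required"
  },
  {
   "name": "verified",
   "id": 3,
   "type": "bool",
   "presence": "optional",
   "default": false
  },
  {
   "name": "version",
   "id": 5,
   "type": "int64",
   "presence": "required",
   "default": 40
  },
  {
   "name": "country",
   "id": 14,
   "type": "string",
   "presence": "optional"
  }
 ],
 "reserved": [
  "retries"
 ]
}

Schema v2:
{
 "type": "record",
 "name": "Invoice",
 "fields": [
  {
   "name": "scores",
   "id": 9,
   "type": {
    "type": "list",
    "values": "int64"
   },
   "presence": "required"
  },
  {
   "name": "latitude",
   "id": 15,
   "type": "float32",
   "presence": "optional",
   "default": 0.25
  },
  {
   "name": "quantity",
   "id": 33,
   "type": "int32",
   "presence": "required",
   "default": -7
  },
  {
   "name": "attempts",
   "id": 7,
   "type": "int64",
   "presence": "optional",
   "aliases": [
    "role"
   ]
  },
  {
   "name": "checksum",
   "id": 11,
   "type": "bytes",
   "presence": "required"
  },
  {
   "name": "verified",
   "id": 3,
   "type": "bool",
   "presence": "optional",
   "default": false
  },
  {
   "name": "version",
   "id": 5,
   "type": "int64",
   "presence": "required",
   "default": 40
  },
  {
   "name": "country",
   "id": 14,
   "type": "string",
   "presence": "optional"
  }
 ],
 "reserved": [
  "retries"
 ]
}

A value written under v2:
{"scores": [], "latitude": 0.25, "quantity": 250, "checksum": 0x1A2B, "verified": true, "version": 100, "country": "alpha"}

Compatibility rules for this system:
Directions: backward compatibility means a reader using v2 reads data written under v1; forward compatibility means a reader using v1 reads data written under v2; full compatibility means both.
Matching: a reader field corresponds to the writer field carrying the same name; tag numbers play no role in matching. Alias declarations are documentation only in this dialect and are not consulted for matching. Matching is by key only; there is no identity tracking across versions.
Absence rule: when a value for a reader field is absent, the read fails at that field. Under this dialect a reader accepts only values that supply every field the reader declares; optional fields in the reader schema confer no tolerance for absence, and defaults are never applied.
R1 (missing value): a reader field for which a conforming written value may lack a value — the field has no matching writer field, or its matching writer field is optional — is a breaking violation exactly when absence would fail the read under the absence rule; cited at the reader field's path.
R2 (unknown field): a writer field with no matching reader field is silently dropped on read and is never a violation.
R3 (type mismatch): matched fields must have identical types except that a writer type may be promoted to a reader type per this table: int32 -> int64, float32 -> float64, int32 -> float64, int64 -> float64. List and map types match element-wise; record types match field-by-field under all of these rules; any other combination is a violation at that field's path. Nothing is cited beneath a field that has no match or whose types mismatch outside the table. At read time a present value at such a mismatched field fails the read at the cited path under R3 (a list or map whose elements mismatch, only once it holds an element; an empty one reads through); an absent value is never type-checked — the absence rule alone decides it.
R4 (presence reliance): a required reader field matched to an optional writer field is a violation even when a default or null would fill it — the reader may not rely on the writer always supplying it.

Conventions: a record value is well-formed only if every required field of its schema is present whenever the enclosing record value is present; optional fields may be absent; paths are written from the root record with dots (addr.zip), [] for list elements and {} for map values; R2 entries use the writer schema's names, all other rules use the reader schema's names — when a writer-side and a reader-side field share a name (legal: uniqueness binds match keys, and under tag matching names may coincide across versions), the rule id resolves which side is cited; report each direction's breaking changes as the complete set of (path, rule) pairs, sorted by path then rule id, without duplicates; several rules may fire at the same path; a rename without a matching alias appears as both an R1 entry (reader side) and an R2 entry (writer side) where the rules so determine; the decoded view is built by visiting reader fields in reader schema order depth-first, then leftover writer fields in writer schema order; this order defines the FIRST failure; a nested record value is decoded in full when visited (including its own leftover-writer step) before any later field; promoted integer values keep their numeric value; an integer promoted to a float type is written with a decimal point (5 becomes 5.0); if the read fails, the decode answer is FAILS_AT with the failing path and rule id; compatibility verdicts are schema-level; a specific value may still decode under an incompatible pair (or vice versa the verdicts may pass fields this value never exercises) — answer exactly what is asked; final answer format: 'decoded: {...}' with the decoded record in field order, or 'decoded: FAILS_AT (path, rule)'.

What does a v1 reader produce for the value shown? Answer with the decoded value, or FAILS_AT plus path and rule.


decoded: FAILS_AT (attempts, R1)

the writer's type comes first in each Invoice pair
decode (reader v1):
  scores := []
  latitude := 0.25
  read fails at attempts under R1 (no fill)
  => FAILS_AT (attempts, R1)
the other Invoice changes do not affect what is asked:
  added field quantity to record Invoice: required int32, tag 33, default -7 (in v2 it sits immediately before attempts) -> changes Invoice's schema-level verdicts only — the decode of this value is the same


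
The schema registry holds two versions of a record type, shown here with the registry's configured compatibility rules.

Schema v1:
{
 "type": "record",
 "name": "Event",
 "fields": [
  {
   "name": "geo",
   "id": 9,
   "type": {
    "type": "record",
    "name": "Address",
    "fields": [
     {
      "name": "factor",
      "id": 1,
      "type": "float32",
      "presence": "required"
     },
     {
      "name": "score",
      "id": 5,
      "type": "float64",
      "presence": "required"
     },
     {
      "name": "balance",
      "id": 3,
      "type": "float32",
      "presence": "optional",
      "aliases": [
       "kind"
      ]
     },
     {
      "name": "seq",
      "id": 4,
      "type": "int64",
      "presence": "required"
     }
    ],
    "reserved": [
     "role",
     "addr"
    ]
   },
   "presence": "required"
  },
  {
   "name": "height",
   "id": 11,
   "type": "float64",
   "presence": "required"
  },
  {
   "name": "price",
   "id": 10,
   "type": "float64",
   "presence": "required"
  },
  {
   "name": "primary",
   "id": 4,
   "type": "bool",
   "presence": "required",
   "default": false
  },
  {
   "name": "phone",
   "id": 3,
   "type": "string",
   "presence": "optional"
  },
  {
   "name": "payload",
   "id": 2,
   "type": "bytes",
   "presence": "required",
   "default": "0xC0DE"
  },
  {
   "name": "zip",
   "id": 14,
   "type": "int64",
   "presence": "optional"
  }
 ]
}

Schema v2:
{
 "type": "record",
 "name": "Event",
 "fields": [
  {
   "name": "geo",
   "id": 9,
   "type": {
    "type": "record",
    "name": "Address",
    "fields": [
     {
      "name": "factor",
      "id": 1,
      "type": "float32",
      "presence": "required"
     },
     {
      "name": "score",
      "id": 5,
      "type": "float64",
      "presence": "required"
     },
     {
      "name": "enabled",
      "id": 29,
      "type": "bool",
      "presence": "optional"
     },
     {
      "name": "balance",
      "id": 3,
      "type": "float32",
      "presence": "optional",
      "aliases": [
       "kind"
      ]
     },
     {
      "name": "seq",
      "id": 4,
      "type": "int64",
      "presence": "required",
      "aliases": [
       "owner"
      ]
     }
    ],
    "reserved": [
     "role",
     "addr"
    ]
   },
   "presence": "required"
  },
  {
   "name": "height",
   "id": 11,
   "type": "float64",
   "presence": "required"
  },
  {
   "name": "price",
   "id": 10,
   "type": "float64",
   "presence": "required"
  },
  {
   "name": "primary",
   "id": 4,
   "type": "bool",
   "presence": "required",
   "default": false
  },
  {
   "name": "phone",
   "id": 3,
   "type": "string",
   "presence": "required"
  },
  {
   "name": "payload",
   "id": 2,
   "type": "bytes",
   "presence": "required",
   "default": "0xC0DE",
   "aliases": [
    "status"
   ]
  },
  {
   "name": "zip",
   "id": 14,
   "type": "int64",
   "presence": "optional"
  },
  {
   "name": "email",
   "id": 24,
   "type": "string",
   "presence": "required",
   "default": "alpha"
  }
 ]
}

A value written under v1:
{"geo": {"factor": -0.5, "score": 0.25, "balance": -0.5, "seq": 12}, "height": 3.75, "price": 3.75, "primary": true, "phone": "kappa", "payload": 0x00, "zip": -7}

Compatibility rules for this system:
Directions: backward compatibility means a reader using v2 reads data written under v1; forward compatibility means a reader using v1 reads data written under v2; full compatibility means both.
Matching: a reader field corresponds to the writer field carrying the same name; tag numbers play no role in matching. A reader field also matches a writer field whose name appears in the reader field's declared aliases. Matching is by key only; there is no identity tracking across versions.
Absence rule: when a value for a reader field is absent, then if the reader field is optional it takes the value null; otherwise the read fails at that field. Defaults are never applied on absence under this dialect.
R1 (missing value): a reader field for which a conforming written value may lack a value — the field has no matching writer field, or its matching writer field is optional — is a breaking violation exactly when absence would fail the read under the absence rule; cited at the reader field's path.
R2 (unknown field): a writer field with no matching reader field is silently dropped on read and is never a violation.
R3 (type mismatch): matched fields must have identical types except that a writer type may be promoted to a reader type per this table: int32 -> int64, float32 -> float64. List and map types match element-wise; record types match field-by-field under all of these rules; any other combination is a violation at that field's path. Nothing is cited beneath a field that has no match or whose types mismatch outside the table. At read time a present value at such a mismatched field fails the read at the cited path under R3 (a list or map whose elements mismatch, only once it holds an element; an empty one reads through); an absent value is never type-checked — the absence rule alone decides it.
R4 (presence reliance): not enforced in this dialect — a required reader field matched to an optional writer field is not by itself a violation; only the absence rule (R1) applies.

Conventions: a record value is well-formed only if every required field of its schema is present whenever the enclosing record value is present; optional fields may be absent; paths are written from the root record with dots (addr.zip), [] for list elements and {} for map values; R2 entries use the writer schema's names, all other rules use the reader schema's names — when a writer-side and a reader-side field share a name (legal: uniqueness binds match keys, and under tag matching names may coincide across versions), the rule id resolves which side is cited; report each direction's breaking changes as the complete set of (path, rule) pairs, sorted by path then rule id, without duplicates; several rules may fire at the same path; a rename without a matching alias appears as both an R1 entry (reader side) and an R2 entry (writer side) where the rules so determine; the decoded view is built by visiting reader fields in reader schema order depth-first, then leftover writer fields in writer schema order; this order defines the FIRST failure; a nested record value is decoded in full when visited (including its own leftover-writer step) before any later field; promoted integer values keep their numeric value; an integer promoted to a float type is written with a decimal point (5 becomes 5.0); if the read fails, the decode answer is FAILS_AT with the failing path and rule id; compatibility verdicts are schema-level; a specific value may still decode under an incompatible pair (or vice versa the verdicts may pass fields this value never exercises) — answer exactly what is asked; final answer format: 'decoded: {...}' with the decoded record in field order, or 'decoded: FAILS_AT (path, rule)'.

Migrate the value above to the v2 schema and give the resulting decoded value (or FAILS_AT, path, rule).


arrows below run writer -> reader for Event
decode walk for Event under reader schema v2:
  geo.factor := -0.5
  geo.score := 0.25
  geo.enabled := null (absent, optional -> null)
  geo.balance := -0.5
  geo.seq := 12
  height := 3.75
  price := 3.75
  primary := true
  phone := "kappa"
  payload := 0x00
  zip := -7
  read fails at email under R1 (no fill)
  => FAILS_AT (email, R1)
diffs on Event not affecting the asked answer:
  added field enabled to record Address: optional bool, tag 29 (in v2 it sits immediately before balance) -> fires no rule on Event under this dialect and leaves the result unchanged
  field phone in record Event: optional changed to required -> schema-level compatibility only; this Event value's decode is unchanged

decoded: FAILS_AT (email, R1)


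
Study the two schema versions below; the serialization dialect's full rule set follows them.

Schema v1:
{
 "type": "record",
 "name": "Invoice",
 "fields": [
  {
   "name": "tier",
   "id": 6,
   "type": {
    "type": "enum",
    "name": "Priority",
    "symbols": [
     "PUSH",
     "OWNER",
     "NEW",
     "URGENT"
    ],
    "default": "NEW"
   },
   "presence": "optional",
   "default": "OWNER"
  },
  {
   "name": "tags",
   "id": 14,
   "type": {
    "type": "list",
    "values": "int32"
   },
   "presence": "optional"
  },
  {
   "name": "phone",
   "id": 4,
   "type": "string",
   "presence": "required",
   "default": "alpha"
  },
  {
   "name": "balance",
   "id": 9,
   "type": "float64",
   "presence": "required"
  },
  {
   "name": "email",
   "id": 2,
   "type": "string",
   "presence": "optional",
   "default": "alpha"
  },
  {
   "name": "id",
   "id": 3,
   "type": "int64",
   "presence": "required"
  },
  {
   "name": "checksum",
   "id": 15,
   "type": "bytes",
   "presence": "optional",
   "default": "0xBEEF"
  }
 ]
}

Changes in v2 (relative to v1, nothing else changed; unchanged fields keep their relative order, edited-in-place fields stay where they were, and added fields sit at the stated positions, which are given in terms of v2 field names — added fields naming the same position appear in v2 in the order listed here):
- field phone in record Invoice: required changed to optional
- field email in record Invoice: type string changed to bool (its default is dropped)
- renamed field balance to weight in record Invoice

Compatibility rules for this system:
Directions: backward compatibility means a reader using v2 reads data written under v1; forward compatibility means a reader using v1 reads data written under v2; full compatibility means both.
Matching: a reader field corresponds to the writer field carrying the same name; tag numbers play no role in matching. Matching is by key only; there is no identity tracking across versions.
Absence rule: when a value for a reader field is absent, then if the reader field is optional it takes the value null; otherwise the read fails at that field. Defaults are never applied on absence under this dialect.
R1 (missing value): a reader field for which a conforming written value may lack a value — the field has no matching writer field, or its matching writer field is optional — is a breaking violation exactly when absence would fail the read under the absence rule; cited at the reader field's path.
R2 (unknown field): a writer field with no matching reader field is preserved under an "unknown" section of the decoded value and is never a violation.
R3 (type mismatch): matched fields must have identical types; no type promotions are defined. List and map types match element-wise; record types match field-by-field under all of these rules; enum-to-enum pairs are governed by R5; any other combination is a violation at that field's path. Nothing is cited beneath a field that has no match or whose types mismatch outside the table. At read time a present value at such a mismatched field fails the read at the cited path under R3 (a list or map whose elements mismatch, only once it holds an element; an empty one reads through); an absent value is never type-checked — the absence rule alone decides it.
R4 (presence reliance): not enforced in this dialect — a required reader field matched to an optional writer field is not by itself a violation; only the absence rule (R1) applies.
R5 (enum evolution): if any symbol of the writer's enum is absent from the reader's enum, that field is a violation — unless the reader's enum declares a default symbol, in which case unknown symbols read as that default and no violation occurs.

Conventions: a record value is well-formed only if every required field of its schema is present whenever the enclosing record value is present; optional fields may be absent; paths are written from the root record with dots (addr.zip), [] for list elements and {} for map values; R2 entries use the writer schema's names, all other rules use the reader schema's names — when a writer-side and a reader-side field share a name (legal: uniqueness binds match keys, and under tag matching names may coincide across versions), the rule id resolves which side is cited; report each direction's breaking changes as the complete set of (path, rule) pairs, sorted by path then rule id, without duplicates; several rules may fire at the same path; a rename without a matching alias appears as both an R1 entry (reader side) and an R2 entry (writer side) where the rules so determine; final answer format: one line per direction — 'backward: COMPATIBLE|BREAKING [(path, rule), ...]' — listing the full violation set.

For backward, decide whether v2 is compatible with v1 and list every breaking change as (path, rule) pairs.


backward: BREAKING [(email, R3), (weight, R1)]

each type pair in Invoice: writer, then reader
backward on Invoice — v2 reading data written by v1:
  Priority -> Priority, writer optional: tier aligns to tier
  list<int32> -> list<int32>, writer optional: tags aligns to tags
  string -> string, writer required: phone aligns to phone
  weight: no writer-side match
  string -> bool, writer optional: email aligns to email
  int64 -> int64, writer required: id aligns to id
  bytes -> bytes, writer optional: checksum aligns to checksum
  writer balance: unknown to reader
  violation R3 at email
  violation R1 at weight
  => backward verdict for Invoice: BREAKING, 2 violation(s)
diffs on Invoice not affecting the asked answer:
  field phone in record Invoice: required changed to optional -> its effect on Invoice is confined to the forward direction, not asked
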